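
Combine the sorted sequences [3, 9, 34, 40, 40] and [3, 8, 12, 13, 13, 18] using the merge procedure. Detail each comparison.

Merging process:

Compare 3 vs 3: take 3 from left. Merged: [3]
Compare 9 vs 3: take 3 from right. Merged: [3, 3]
Compare 9 vs 8: take 8 from right. Merged: [3, 3, 8]
Compare 9 vs 12: take 9 from left. Merged: [3, 3, 8, 9]
Compare 34 vs 12: take 12 from right. Merged: [3, 3, 8, 9, 12]
Compare 34 vs 13: take 13 from right. Merged: [3, 3, 8, 9, 12, 13]
Compare 34 vs 13: take 13 from right. Merged: [3, 3, 8, 9, 12, 13, 13]
Compare 34 vs 18: take 18 from right. Merged: [3, 3, 8, 9, 12, 13, 13, 18]
Append remaining from left: [34, 40, 40]. Merged: [3, 3, 8, 9, 12, 13, 13, 18, 34, 40, 40]

Final merged array: [3, 3, 8, 9, 12, 13, 13, 18, 34, 40, 40]
Total comparisons: 8

The merged array is [3, 3, 8, 9, 12, 13, 13, 18, 34, 40, 40], requiring 8 comparisons. The merge step runs in O(n) time where n is the total number of elements.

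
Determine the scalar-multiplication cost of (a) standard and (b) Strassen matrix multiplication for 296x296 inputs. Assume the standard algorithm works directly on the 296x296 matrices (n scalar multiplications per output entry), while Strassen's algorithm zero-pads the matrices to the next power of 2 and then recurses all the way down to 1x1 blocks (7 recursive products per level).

Matrix multiplication for 296x296 matrices:

Strassen's algorithm requires power-of-2 dimensions. Pad 296x296 to 512x512 (next power of 2).

Standard algorithm: 296^3 = 25934336 multiplications
Strassen's algorithm: 7^(log2(512)) = 7^9 = 40353607 multiplications
Difference: 25934336 - 40353607 = -14419271 (Strassen uses MORE here due to padding overhead — for small or just-over-power-of-2 n, padding can outweigh the per-level savings)

Standard: 25934336 multiplications (296^3). Strassen: 40353607 multiplications (7^9, after padding to 512x512). Strassen reduces 8 recursive multiplications to 7 at each level.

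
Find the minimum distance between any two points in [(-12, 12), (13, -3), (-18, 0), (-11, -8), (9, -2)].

Computing all pairwise distances among 5 points:

d((-12, 12), (13, -3)) = 29.1548
d((-12, 12), (-18, 0)) = 13.4164
d((-12, 12), (-11, -8)) = 20.025
d((-12, 12), (9, -2)) = 25.2389
d((13, -3), (-18, 0)) = 31.1448
d((13, -3), (-11, -8)) = 24.5153
d((13, -3), (9, -2)) = 4.1231 <-- minimum
d((-18, 0), (-11, -8)) = 10.6301
d((-18, 0), (9, -2)) = 27.074
d((-11, -8), (9, -2)) = 20.8806

Closest pair: (13, -3) and (9, -2) with distance 4.1231

The closest pair is (13, -3) and (9, -2) with Euclidean distance 4.1231. For 5 points, brute-force pairwise comparison is shown above. For large n, the divide-and-conquer algorithm (sort by x, recurse on halves, check the dividing strip) achieves O(n log n).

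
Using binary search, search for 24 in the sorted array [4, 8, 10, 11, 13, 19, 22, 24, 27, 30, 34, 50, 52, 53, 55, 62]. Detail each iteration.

Binary search for 24 in [4, 8, 10, 11, 13, 19, 22, 24, 27, 30, 34, 50, 52, 53, 55, 62]:

lo=0, hi=15, mid=7, arr[mid]=24 -> Found target at index 7!

Binary search finds 24 at index 7 after 1 comparisons. The search repeatedly halves the search space by comparing with the middle element.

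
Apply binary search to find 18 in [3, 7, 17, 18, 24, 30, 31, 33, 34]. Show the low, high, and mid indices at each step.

Binary search for 18 in [3, 7, 17, 18, 24, 30, 31, 33, 34]:

lo=0, hi=8, mid=4, arr[mid]=24 -> 24 > 18, search left half
lo=0, hi=3, mid=1, arr[mid]=7 -> 7 < 18, search right half
lo=2, hi=3, mid=2, arr[mid]=17 -> 17 < 18, search right half
lo=3, hi=3, mid=3, arr[mid]=18 -> Found target at index 3!

Binary search finds 18 at index 3 after 4 comparisons. The search repeatedly halves the search space by comparing with the middle element.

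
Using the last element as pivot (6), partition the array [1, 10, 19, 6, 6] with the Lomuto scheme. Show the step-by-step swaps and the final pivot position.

Lomuto partition with pivot = 6:

Initial array: [1, 10, 19, 6, 6]

arr[0]=1 <= 6: swap with position 0, array becomes [1, 10, 19, 6, 6]
arr[1]=10 > 6: no swap
arr[2]=19 > 6: no swap
arr[3]=6 <= 6: swap with position 1, array becomes [1, 6, 19, 10, 6]

Place pivot at position 2: [1, 6, 6, 10, 19]
Pivot position: 2

After partitioning with pivot 6, the array becomes [1, 6, 6, 10, 19]. The pivot is placed at index 2. All elements to the left of the pivot are <= 6, and all elements to the right are > 6.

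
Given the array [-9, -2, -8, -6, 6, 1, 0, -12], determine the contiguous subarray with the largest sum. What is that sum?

Using Kadane's algorithm on [-9, -2, -8, -6, 6, 1, 0, -12]:

Scanning through the array:
Position 1 (value -2): max_ending_here = -2, max_so_far = -2
Position 2 (value -8): max_ending_here = -8, max_so_far = -2
Position 3 (value -6): max_ending_here = -6, max_so_far = -2
Position 4 (value 6): max_ending_here = 6, max_so_far = 6
Position 5 (value 1): max_ending_here = 7, max_so_far = 7
Position 6 (value 0): max_ending_here = 7, max_so_far = 7
Position 7 (value -12): max_ending_here = -5, max_so_far = 7

Maximum subarray: [6, 1]
Maximum sum: 7

The maximum subarray is [6, 1] with sum 7. This subarray runs from index 4 to index 5.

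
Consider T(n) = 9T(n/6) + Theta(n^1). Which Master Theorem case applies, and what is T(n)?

Master Theorem for T(n) = 9T(n/6) + O(n^1):

a = 9, b = 6, c = 1
log_b(a) = log_6(9) = 1.2263

Case 1: c = 1 < log_6(9) = 1.2263
T(n) = O(n^(log_6 9))

For T(n) = 9T(n/6) + O(n^1): log_6(9) = 1.2263. This is Case 1 of the Master Theorem (c < log_b(a), work dominated by leaves), giving O(n^(log_6 9)).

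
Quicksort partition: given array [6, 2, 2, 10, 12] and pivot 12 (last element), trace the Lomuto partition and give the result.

Lomuto partition with pivot = 12:

Initial array: [6, 2, 2, 10, 12]

arr[0]=6 <= 12: swap with position 0, array becomes [6, 2, 2, 10, 12]
arr[1]=2 <= 12: swap with position 1, array becomes [6, 2, 2, 10, 12]
arr[2]=2 <= 12: swap with position 2, array becomes [6, 2, 2, 10, 12]
arr[3]=10 <= 12: swap with position 3, array becomes [6, 2, 2, 10, 12]

Place pivot at position 4: [6, 2, 2, 10, 12]
Pivot position: 4

After partitioning with pivot 12, the array becomes [6, 2, 2, 10, 12]. The pivot is placed at index 4. All elements to the left of the pivot are <= 12, and all elements to the right are > 12.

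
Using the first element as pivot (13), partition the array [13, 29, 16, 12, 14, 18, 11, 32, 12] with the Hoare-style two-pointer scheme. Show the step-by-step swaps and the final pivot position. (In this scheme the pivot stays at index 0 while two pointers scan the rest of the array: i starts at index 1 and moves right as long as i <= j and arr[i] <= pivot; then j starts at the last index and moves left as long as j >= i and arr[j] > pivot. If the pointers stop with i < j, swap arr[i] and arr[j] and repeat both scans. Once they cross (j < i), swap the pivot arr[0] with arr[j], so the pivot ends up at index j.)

Hoare-style two-pointer partition with pivot = 13:

Initial array: [13, 29, 16, 12, 14, 18, 11, 32, 12]

Pointers start at i = 1, j = 8.
i stops at index 1 (arr[1]=29 > 13), j stops at index 8 (arr[8]=12 <= 13): swap arr[1] and arr[8], array becomes [13, 12, 16, 12, 14, 18, 11, 32, 29]
i stops at index 2 (arr[2]=16 > 13), j stops at index 6 (arr[6]=11 <= 13): swap arr[2] and arr[6], array becomes [13, 12, 11, 12, 14, 18, 16, 32, 29]
i ends at 4, j ends at 3: the pointers have crossed (j < i), so scanning stops.

Swap pivot arr[0] with arr[3] to place pivot at position 3: [12, 12, 11, 13, 14, 18, 16, 32, 29]
Pivot position: 3

After partitioning with pivot 13, the array becomes [12, 12, 11, 13, 14, 18, 16, 32, 29]. The pivot is placed at index 3. All elements to the left of the pivot are <= 13, and all elements to the right are > 13.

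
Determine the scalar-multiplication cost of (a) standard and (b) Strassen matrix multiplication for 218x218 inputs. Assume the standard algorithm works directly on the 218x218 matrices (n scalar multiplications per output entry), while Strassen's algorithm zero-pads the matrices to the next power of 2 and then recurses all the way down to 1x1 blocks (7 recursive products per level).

Matrix multiplication for 218x218 matrices:

Strassen's algorithm requires power-of-2 dimensions. Pad 218x218 to 256x256 (next power of 2).

Standard algorithm: 218^3 = 10360232 multiplications
Strassen's algorithm: 7^(log2(256)) = 7^8 = 5764801 multiplications
Savings: 10360232 - 5764801 = 4595431 multiplications

Standard: 10360232 multiplications (218^3). Strassen: 5764801 multiplications (7^8, after padding to 256x256). Strassen reduces 8 recursive multiplications to 7 at each level.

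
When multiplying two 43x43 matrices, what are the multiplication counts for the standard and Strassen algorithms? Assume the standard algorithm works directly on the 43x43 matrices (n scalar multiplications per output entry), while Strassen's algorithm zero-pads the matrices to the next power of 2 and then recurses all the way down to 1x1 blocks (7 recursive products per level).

Matrix multiplication for 43x43 matrices:

Strassen's algorithm requires power-of-2 dimensions. Pad 43x43 to 64x64 (next power of 2).

Standard algorithm: 43^3 = 79507 multiplications
Strassen's algorithm: 7^(log2(64)) = 7^6 = 117649 multiplications
Difference: 79507 - 117649 = -38142 (Strassen uses MORE here due to padding overhead — for small or just-over-power-of-2 n, padding can outweigh the per-level savings)

Standard: 79507 multiplications (43^3). Strassen: 117649 multiplications (7^6, after padding to 64x64). Strassen reduces 8 recursive multiplications to 7 at each level.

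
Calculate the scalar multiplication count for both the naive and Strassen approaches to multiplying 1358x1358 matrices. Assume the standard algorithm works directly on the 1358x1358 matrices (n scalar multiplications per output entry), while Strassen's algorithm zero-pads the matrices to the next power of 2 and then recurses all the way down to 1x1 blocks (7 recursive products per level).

Matrix multiplication for 1358x1358 matrices:

Strassen's algorithm requires power-of-2 dimensions. Pad 1358x1358 to 2048x2048 (next power of 2).

Standard algorithm: 1358^3 = 2504374712 multiplications
Strassen's algorithm: 7^(log2(2048)) = 7^11 = 1977326743 multiplications
Savings: 2504374712 - 1977326743 = 527047969 multiplications

Standard: 2504374712 multiplications (1358^3). Strassen: 1977326743 multiplications (7^11, after padding to 2048x2048). Strassen reduces 8 recursive multiplications to 7 at each level.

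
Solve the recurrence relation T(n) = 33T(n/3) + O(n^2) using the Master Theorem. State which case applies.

Master Theorem for T(n) = 33T(n/3) + O(n^2):

a = 33, b = 3, c = 2
log_b(a) = log_3(33) = 3.1827

Case 1: c = 2 < log_3(33) = 3.1827
T(n) = O(n^(log_3 33))

For T(n) = 33T(n/3) + O(n^2): log_3(33) = 3.1827. This is Case 1 of the Master Theorem (c < log_b(a), work dominated by leaves), giving O(n^(log_3 33)).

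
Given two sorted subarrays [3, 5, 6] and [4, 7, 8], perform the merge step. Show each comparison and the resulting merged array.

Merging process:

Compare 3 vs 4: take 3 from left. Merged: [3]
Compare 5 vs 4: take 4 from right. Merged: [3, 4]
Compare 5 vs 7: take 5 from left. Merged: [3, 4, 5]
Compare 6 vs 7: take 6 from left. Merged: [3, 4, 5, 6]
Append remaining from right: [7, 8]. Merged: [3, 4, 5, 6, 7, 8]

Final merged array: [3, 4, 5, 6, 7, 8]
Total comparisons: 4

The merged array is [3, 4, 5, 6, 7, 8], requiring 4 comparisons. The merge step runs in O(n) time where n is the total number of elements.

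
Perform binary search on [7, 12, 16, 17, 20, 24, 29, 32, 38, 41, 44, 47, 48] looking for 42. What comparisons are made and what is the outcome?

Binary search for 42 in [7, 12, 16, 17, 20, 24, 29, 32, 38, 41, 44, 47, 48]:

lo=0, hi=12, mid=6, arr[mid]=29 -> 29 < 42, search right half
lo=7, hi=12, mid=9, arr[mid]=41 -> 41 < 42, search right half
lo=10, hi=12, mid=11, arr[mid]=47 -> 47 > 42, search left half
lo=10, hi=10, mid=10, arr[mid]=44 -> 44 > 42, search left half
lo=10 > hi=9, target 42 not found

Binary search determines that 42 is not in the array after 4 comparisons. The search space was exhausted without finding the target.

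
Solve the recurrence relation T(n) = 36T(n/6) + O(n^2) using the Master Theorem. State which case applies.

Master Theorem for T(n) = 36T(n/6) + O(n^2):

a = 36, b = 6, c = 2
log_b(a) = log_6(36) = 2.0000

Case 2: c = 2 = log_6(36) = 2.0000
T(n) = O(n^2 log n) = O(n^2 log n)

For T(n) = 36T(n/6) + O(n^2): log_6(36) = 2.0000. This is Case 2 of the Master Theorem (c = log_b(a), equal work at all levels), giving O(n^2 log n).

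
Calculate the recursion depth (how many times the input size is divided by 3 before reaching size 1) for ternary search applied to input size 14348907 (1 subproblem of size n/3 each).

For divide and conquer with division factor 3:

Problem sizes at each level:
Level 0: 14348907
Level 1: 4782969
Level 2: 1594323
Level 3: 531441
Level 4: 177147
Level 5: 59049
Level 6: 19683
Level 7: 6561
Level 8: 2187
Level 9: 729
Level 10: 243
Level 11: 81
Level 12: 27
Level 13: 9
Level 14: 3
Level 15: 1

The root is level 0 and the size-1 base case is level 15 (the tree spans levels 0 through 15, i.e. 16 levels counting the root), so the depth is the number of divisions: log_3(14348907) = 15

The recursion tree depth is log_3(14348907) = 15. At each level, the problem size is divided by 3, so it takes 15 divisions to reduce to a base case of size 1. The algorithm makes 1 recursive call at each level.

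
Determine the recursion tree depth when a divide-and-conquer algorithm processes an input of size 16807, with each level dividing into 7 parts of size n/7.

For divide and conquer with division factor 7:

Problem sizes at each level:
Level 0: 16807
Level 1: 2401
Level 2: 343
Level 3: 49
Level 4: 7
Level 5: 1

The root is level 0 and the size-1 base case is level 5 (the tree spans levels 0 through 5, i.e. 6 levels counting the root), so the depth is the number of divisions: log_7(16807) = 5

The recursion tree depth is log_7(16807) = 5. At each level, the problem size is divided by 7, so it takes 5 divisions to reduce to a base case of size 1. The algorithm makes 7 recursive calls at each level.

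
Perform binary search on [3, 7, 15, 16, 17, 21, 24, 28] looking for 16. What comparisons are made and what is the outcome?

Binary search for 16 in [3, 7, 15, 16, 17, 21, 24, 28]:

lo=0, hi=7, mid=3, arr[mid]=16 -> Found target at index 3!

Binary search finds 16 at index 3 after 1 comparisons. The search repeatedly halves the search space by comparing with the middle element.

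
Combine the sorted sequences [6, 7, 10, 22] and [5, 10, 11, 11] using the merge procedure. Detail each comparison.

Merging process:

Compare 6 vs 5: take 5 from right. Merged: [5]
Compare 6 vs 10: take 6 from left. Merged: [5, 6]
Compare 7 vs 10: take 7 from left. Merged: [5, 6, 7]
Compare 10 vs 10: take 10 from left. Merged: [5, 6, 7, 10]
Compare 22 vs 10: take 10 from right. Merged: [5, 6, 7, 10, 10]
Compare 22 vs 11: take 11 from right. Merged: [5, 6, 7, 10, 10, 11]
Compare 22 vs 11: take 11 from right. Merged: [5, 6, 7, 10, 10, 11, 11]
Append remaining from left: [22]. Merged: [5, 6, 7, 10, 10, 11, 11, 22]

Final merged array: [5, 6, 7, 10, 10, 11, 11, 22]
Total comparisons: 7

The merged array is [5, 6, 7, 10, 10, 11, 11, 22], requiring 7 comparisons. The merge step runs in O(n) time where n is the total number of elements.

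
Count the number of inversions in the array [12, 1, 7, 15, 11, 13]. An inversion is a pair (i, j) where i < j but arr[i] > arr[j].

Finding inversions in [12, 1, 7, 15, 11, 13]:

(0, 1): arr[0]=12 > arr[1]=1
(0, 2): arr[0]=12 > arr[2]=7
(0, 4): arr[0]=12 > arr[4]=11
(3, 4): arr[3]=15 > arr[4]=11
(3, 5): arr[3]=15 > arr[5]=13

Total inversions: 5

The array has 5 inversion(s): (0,1), (0,2), (0,4), (3,4), (3,5). Each pair (i,j) satisfies i < j and arr[i] > arr[j].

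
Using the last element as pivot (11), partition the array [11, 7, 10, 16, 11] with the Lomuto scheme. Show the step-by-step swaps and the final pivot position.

Lomuto partition with pivot = 11:

Initial array: [11, 7, 10, 16, 11]

arr[0]=11 <= 11: swap with position 0, array becomes [11, 7, 10, 16, 11]
arr[1]=7 <= 11: swap with position 1, array becomes [11, 7, 10, 16, 11]
arr[2]=10 <= 11: swap with position 2, array becomes [11, 7, 10, 16, 11]
arr[3]=16 > 11: no swap

Place pivot at position 3: [11, 7, 10, 11, 16]
Pivot position: 3

After partitioning with pivot 11, the array becomes [11, 7, 10, 11, 16]. The pivot is placed at index 3. All elements to the left of the pivot are <= 11, and all elements to the right are > 11.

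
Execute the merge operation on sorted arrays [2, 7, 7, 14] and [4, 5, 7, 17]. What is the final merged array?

Merging process:

Compare 2 vs 4: take 2 from left. Merged: [2]
Compare 7 vs 4: take 4 from right. Merged: [2, 4]
Compare 7 vs 5: take 5 from right. Merged: [2, 4, 5]
Compare 7 vs 7: take 7 from left. Merged: [2, 4, 5, 7]
Compare 7 vs 7: take 7 from left. Merged: [2, 4, 5, 7, 7]
Compare 14 vs 7: take 7 from right. Merged: [2, 4, 5, 7, 7, 7]
Compare 14 vs 17: take 14 from left. Merged: [2, 4, 5, 7, 7, 7, 14]
Append remaining from right: [17]. Merged: [2, 4, 5, 7, 7, 7, 14, 17]

Final merged array: [2, 4, 5, 7, 7, 7, 14, 17]
Total comparisons: 7

The merged array is [2, 4, 5, 7, 7, 7, 14, 17], requiring 7 comparisons. The merge step runs in O(n) time where n is the total number of elements.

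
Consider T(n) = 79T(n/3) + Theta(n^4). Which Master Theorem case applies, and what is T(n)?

Master Theorem for T(n) = 79T(n/3) + O(n^4):

a = 79, b = 3, c = 4
log_b(a) = log_3(79) = 3.9772

Case 3: c = 4 > log_3(79) = 3.9772
T(n) = O(n^4) = O(n^4)

For T(n) = 79T(n/3) + O(n^4): log_3(79) = 3.9772. This is Case 3 of the Master Theorem (c > log_b(a), work dominated by root), giving O(n^4).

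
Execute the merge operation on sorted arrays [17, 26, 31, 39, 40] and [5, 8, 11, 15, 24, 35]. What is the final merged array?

Merging process:

Compare 17 vs 5: take 5 from right. Merged: [5]
Compare 17 vs 8: take 8 from right. Merged: [5, 8]
Compare 17 vs 11: take 11 from right. Merged: [5, 8, 11]
Compare 17 vs 15: take 15 from right. Merged: [5, 8, 11, 15]
Compare 17 vs 24: take 17 from left. Merged: [5, 8, 11, 15, 17]
Compare 26 vs 24: take 24 from right. Merged: [5, 8, 11, 15, 17, 24]
Compare 26 vs 35: take 26 from left. Merged: [5, 8, 11, 15, 17, 24, 26]
Compare 31 vs 35: take 31 from left. Merged: [5, 8, 11, 15, 17, 24, 26, 31]
Compare 39 vs 35: take 35 from right. Merged: [5, 8, 11, 15, 17, 24, 26, 31, 35]
Append remaining from left: [39, 40]. Merged: [5, 8, 11, 15, 17, 24, 26, 31, 35, 39, 40]

Final merged array: [5, 8, 11, 15, 17, 24, 26, 31, 35, 39, 40]
Total comparisons: 9

The merged array is [5, 8, 11, 15, 17, 24, 26, 31, 35, 39, 40], requiring 9 comparisons. The merge step runs in O(n) time where n is the total number of elements.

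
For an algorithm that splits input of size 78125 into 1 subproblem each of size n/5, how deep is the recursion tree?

For divide and conquer with division factor 5:

Problem sizes at each level:
Level 0: 78125
Level 1: 15625
Level 2: 3125
Level 3: 625
Level 4: 125
Level 5: 25
Level 6: 5
Level 7: 1

The root is level 0 and the size-1 base case is level 7 (the tree spans levels 0 through 7, i.e. 8 levels counting the root), so the depth is the number of divisions: log_5(78125) = 7

The recursion tree depth is log_5(78125) = 7. At each level, the problem size is divided by 5, so it takes 7 divisions to reduce to a base case of size 1. The algorithm makes 1 recursive call at each level.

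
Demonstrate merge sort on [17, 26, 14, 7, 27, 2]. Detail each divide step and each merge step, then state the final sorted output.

Merge sort trace:

Split: [17, 26, 14, 7, 27, 2] -> [17, 26, 14] and [7, 27, 2]
  Split: [17, 26, 14] -> [17] and [26, 14]
    Split: [26, 14] -> [26] and [14]
    Merge: [26] + [14] -> [14, 26]
  Merge: [17] + [14, 26] -> [14, 17, 26]
  Split: [7, 27, 2] -> [7] and [27, 2]
    Split: [27, 2] -> [27] and [2]
    Merge: [27] + [2] -> [2, 27]
  Merge: [7] + [2, 27] -> [2, 7, 27]
Merge: [14, 17, 26] + [2, 7, 27] -> [2, 7, 14, 17, 26, 27]

Final sorted array: [2, 7, 14, 17, 26, 27]

The merge sort proceeds by recursively splitting the array and merging sorted halves.
After all merges, the sorted array is [2, 7, 14, 17, 26, 27].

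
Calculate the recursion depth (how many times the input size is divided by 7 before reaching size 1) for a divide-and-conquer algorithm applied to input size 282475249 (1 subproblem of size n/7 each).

For divide and conquer with division factor 7:

Problem sizes at each level:
Level 0: 282475249
Level 1: 40353607
Level 2: 5764801
Level 3: 823543
Level 4: 117649
Level 5: 16807
Level 6: 2401
Level 7: 343
Level 8: 49
Level 9: 7
Level 10: 1

The root is level 0 and the size-1 base case is level 10 (the tree spans levels 0 through 10, i.e. 11 levels counting the root), so the depth is the number of divisions: log_7(282475249) = 10

The recursion tree depth is log_7(282475249) = 10. At each level, the problem size is divided by 7, so it takes 10 divisions to reduce to a base case of size 1. The algorithm makes 1 recursive call at each level.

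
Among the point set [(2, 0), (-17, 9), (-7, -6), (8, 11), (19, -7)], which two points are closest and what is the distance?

Computing all pairwise distances among 5 points:

d((2, 0), (-17, 9)) = 21.0238
d((2, 0), (-7, -6)) = 10.8167 <-- minimum
d((2, 0), (8, 11)) = 12.53
d((2, 0), (19, -7)) = 18.3848
d((-17, 9), (-7, -6)) = 18.0278
d((-17, 9), (8, 11)) = 25.0799
d((-17, 9), (19, -7)) = 39.3954
d((-7, -6), (8, 11)) = 22.6716
d((-7, -6), (19, -7)) = 26.0192
d((8, 11), (19, -7)) = 21.095

Closest pair: (2, 0) and (-7, -6) with distance 10.8167

The closest pair is (2, 0) and (-7, -6) with Euclidean distance 10.8167. For 5 points, brute-force pairwise comparison is shown above. For large n, the divide-and-conquer algorithm (sort by x, recurse on halves, check the dividing strip) achieves O(n log n).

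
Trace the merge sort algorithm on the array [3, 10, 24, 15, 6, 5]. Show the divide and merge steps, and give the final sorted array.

Merge sort trace:

Split: [3, 10, 24, 15, 6, 5] -> [3, 10, 24] and [15, 6, 5]
  Split: [3, 10, 24] -> [3] and [10, 24]
    Split: [10, 24] -> [10] and [24]
    Merge: [10] + [24] -> [10, 24]
  Merge: [3] + [10, 24] -> [3, 10, 24]
  Split: [15, 6, 5] -> [15] and [6, 5]
    Split: [6, 5] -> [6] and [5]
    Merge: [6] + [5] -> [5, 6]
  Merge: [15] + [5, 6] -> [5, 6, 15]
Merge: [3, 10, 24] + [5, 6, 15] -> [3, 5, 6, 10, 15, 24]

Final sorted array: [3, 5, 6, 10, 15, 24]

The merge sort proceeds by recursively splitting the array and merging sorted halves.
After all merges, the sorted array is [3, 5, 6, 10, 15, 24].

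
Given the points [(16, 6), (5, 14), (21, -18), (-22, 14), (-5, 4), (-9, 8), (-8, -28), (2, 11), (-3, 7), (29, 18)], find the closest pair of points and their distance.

Computing all pairwise distances among 10 points:

d((16, 6), (5, 14)) = 13.6015
d((16, 6), (21, -18)) = 24.5153
d((16, 6), (-22, 14)) = 38.833
d((16, 6), (-5, 4)) = 21.095
d((16, 6), (-9, 8)) = 25.0799
d((16, 6), (-8, -28)) = 41.6173
d((16, 6), (2, 11)) = 14.8661
d((16, 6), (-3, 7)) = 19.0263
d((16, 6), (29, 18)) = 17.6918
d((5, 14), (21, -18)) = 35.7771
d((5, 14), (-22, 14)) = 27.0
d((5, 14), (-5, 4)) = 14.1421
d((5, 14), (-9, 8)) = 15.2315
d((5, 14), (-8, -28)) = 43.9659
d((5, 14), (2, 11)) = 4.2426
d((5, 14), (-3, 7)) = 10.6301
d((5, 14), (29, 18)) = 24.3311
d((21, -18), (-22, 14)) = 53.6004
d((21, -18), (-5, 4)) = 34.0588
d((21, -18), (-9, 8)) = 39.6989
d((21, -18), (-8, -28)) = 30.6757
d((21, -18), (2, 11)) = 34.6699
d((21, -18), (-3, 7)) = 34.6554
d((21, -18), (29, 18)) = 36.8782
d((-22, 14), (-5, 4)) = 19.7231
d((-22, 14), (-9, 8)) = 14.3178
d((-22, 14), (-8, -28)) = 44.2719
d((-22, 14), (2, 11)) = 24.1868
d((-22, 14), (-3, 7)) = 20.2485
d((-22, 14), (29, 18)) = 51.1566
d((-5, 4), (-9, 8)) = 5.6569
d((-5, 4), (-8, -28)) = 32.1403
d((-5, 4), (2, 11)) = 9.8995
d((-5, 4), (-3, 7)) = 3.6056 <-- minimum
d((-5, 4), (29, 18)) = 36.7696
d((-9, 8), (-8, -28)) = 36.0139
d((-9, 8), (2, 11)) = 11.4018
d((-9, 8), (-3, 7)) = 6.0828
d((-9, 8), (29, 18)) = 39.2938
d((-8, -28), (2, 11)) = 40.2616
d((-8, -28), (-3, 7)) = 35.3553
d((-8, -28), (29, 18)) = 59.0339
d((2, 11), (-3, 7)) = 6.4031
d((2, 11), (29, 18)) = 27.8927
d((-3, 7), (29, 18)) = 33.8378

Closest pair: (-5, 4) and (-3, 7) with distance 3.6056

The closest pair is (-5, 4) and (-3, 7) with Euclidean distance 3.6056. For 10 points, brute-force pairwise comparison is shown above. For large n, the divide-and-conquer algorithm (sort by x, recurse on halves, check the dividing strip) achieves O(n log n).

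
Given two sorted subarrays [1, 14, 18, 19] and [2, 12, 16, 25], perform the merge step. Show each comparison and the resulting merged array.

Merging process:

Compare 1 vs 2: take 1 from left. Merged: [1]
Compare 14 vs 2: take 2 from right. Merged: [1, 2]
Compare 14 vs 12: take 12 from right. Merged: [1, 2, 12]
Compare 14 vs 16: take 14 from left. Merged: [1, 2, 12, 14]
Compare 18 vs 16: take 16 from right. Merged: [1, 2, 12, 14, 16]
Compare 18 vs 25: take 18 from left. Merged: [1, 2, 12, 14, 16, 18]
Compare 19 vs 25: take 19 from left. Merged: [1, 2, 12, 14, 16, 18, 19]
Append remaining from right: [25]. Merged: [1, 2, 12, 14, 16, 18, 19, 25]

Final merged array: [1, 2, 12, 14, 16, 18, 19, 25]
Total comparisons: 7

The merged array is [1, 2, 12, 14, 16, 18, 19, 25], requiring 7 comparisons. The merge step runs in O(n) time where n is the total number of elements.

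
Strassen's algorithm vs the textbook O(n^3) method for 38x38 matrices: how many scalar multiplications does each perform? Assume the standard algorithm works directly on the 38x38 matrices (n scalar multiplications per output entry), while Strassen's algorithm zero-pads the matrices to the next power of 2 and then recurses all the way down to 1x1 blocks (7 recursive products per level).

Matrix multiplication for 38x38 matrices:

Strassen's algorithm requires power-of-2 dimensions. Pad 38x38 to 64x64 (next power of 2).

Standard algorithm: 38^3 = 54872 multiplications
Strassen's algorithm: 7^(log2(64)) = 7^6 = 117649 multiplications
Difference: 54872 - 117649 = -62777 (Strassen uses MORE here due to padding overhead — for small or just-over-power-of-2 n, padding can outweigh the per-level savings)

Standard: 54872 multiplications (38^3). Strassen: 117649 multiplications (7^6, after padding to 64x64). Strassen reduces 8 recursive multiplications to 7 at each level.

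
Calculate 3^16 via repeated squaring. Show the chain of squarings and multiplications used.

Computing 3^16 by squaring (build up from 3^1; each line after the first costs one multiplication):

3^1 = 3
3^2 = (3^1)^2 = 3^2 = 9
3^4 = (3^2)^2 = 9^2 = 81
3^8 = (3^4)^2 = 81^2 = 6561
3^16 = (3^8)^2 = 6561^2 = 43046721

Result: 43046721
Multiplications needed: 4 (4 lines after 3^1)

3^16 = 43046721. Using exponentiation by squaring, this requires 4 multiplications. The key idea: if the exponent is even, square the half-power; if odd, multiply by the base once.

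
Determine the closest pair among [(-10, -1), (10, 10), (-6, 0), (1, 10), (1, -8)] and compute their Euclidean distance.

Computing all pairwise distances among 5 points:

d((-10, -1), (10, 10)) = 22.8254
d((-10, -1), (-6, 0)) = 4.1231 <-- minimum
d((-10, -1), (1, 10)) = 15.5563
d((-10, -1), (1, -8)) = 13.0384
d((10, 10), (-6, 0)) = 18.868
d((10, 10), (1, 10)) = 9.0
d((10, 10), (1, -8)) = 20.1246
d((-6, 0), (1, 10)) = 12.2066
d((-6, 0), (1, -8)) = 10.6301
d((1, 10), (1, -8)) = 18.0

Closest pair: (-10, -1) and (-6, 0) with distance 4.1231

The closest pair is (-10, -1) and (-6, 0) with Euclidean distance 4.1231. For 5 points, brute-force pairwise comparison is shown above. For large n, the divide-and-conquer algorithm (sort by x, recurse on halves, check the dividing strip) achieves O(n log n).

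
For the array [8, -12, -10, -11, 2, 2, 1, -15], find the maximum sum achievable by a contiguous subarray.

Using Kadane's algorithm on [8, -12, -10, -11, 2, 2, 1, -15]:

Scanning through the array:
Position 1 (value -12): max_ending_here = -4, max_so_far = 8
Position 2 (value -10): max_ending_here = -10, max_so_far = 8
Position 3 (value -11): max_ending_here = -11, max_so_far = 8
Position 4 (value 2): max_ending_here = 2, max_so_far = 8
Position 5 (value 2): max_ending_here = 4, max_so_far = 8
Position 6 (value 1): max_ending_here = 5, max_so_far = 8
Position 7 (value -15): max_ending_here = -10, max_so_far = 8

Maximum subarray: [8]
Maximum sum: 8

The maximum subarray is [8] with sum 8. This subarray runs from index 0 to index 0.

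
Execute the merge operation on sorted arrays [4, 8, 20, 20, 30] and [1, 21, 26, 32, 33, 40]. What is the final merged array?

Merging process:

Compare 4 vs 1: take 1 from right. Merged: [1]
Compare 4 vs 21: take 4 from left. Merged: [1, 4]
Compare 8 vs 21: take 8 from left. Merged: [1, 4, 8]
Compare 20 vs 21: take 20 from left. Merged: [1, 4, 8, 20]
Compare 20 vs 21: take 20 from left. Merged: [1, 4, 8, 20, 20]
Compare 30 vs 21: take 21 from right. Merged: [1, 4, 8, 20, 20, 21]
Compare 30 vs 26: take 26 from right. Merged: [1, 4, 8, 20, 20, 21, 26]
Compare 30 vs 32: take 30 from left. Merged: [1, 4, 8, 20, 20, 21, 26, 30]
Append remaining from right: [32, 33, 40]. Merged: [1, 4, 8, 20, 20, 21, 26, 30, 32, 33, 40]

Final merged array: [1, 4, 8, 20, 20, 21, 26, 30, 32, 33, 40]
Total comparisons: 8

The merged array is [1, 4, 8, 20, 20, 21, 26, 30, 32, 33, 40], requiring 8 comparisons. The merge step runs in O(n) time where n is the total number of elements.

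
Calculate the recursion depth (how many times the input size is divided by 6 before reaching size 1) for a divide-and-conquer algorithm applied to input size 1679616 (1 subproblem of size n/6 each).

For divide and conquer with division factor 6:

Problem sizes at each level:
Level 0: 1679616
Level 1: 279936
Level 2: 46656
Level 3: 7776
Level 4: 1296
Level 5: 216
Level 6: 36
Level 7: 6
Level 8: 1

The root is level 0 and the size-1 base case is level 8 (the tree spans levels 0 through 8, i.e. 9 levels counting the root), so the depth is the number of divisions: log_6(1679616) = 8

The recursion tree depth is log_6(1679616) = 8. At each level, the problem size is divided by 6, so it takes 8 divisions to reduce to a base case of size 1. The algorithm makes 1 recursive call at each level.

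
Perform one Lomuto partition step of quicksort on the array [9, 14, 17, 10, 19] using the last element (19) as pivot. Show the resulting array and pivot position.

Lomuto partition with pivot = 19:

Initial array: [9, 14, 17, 10, 19]

arr[0]=9 <= 19: swap with position 0, array becomes [9, 14, 17, 10, 19]
arr[1]=14 <= 19: swap with position 1, array becomes [9, 14, 17, 10, 19]
arr[2]=17 <= 19: swap with position 2, array becomes [9, 14, 17, 10, 19]
arr[3]=10 <= 19: swap with position 3, array becomes [9, 14, 17, 10, 19]

Place pivot at position 4: [9, 14, 17, 10, 19]
Pivot position: 4

After partitioning with pivot 19, the array becomes [9, 14, 17, 10, 19]. The pivot is placed at index 4. All elements to the left of the pivot are <= 19, and all elements to the right are > 19.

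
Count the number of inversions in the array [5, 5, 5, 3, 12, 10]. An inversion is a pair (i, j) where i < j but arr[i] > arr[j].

Finding inversions in [5, 5, 5, 3, 12, 10]:

(0, 3): arr[0]=5 > arr[3]=3
(1, 3): arr[1]=5 > arr[3]=3
(2, 3): arr[2]=5 > arr[3]=3
(4, 5): arr[4]=12 > arr[5]=10

Total inversions: 4

The array has 4 inversion(s): (0,3), (1,3), (2,3), (4,5). Each pair (i,j) satisfies i < j and arr[i] > arr[j].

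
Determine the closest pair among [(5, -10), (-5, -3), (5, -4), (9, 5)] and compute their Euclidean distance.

Computing all pairwise distances among 4 points:

d((5, -10), (-5, -3)) = 12.2066
d((5, -10), (5, -4)) = 6.0 <-- minimum
d((5, -10), (9, 5)) = 15.5242
d((-5, -3), (5, -4)) = 10.0499
d((-5, -3), (9, 5)) = 16.1245
d((5, -4), (9, 5)) = 9.8489

Closest pair: (5, -10) and (5, -4) with distance 6.0

The closest pair is (5, -10) and (5, -4) with Euclidean distance 6.0. For 4 points, brute-force pairwise comparison is shown above. For large n, the divide-and-conquer algorithm (sort by x, recurse on halves, check the dividing strip) achieves O(n log n).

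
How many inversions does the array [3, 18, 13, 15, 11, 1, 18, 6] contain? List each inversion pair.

Finding inversions in [3, 18, 13, 15, 11, 1, 18, 6]:

(0, 5): arr[0]=3 > arr[5]=1
(1, 2): arr[1]=18 > arr[2]=13
(1, 3): arr[1]=18 > arr[3]=15
(1, 4): arr[1]=18 > arr[4]=11
(1, 5): arr[1]=18 > arr[5]=1
(1, 7): arr[1]=18 > arr[7]=6
(2, 4): arr[2]=13 > arr[4]=11
(2, 5): arr[2]=13 > arr[5]=1
(2, 7): arr[2]=13 > arr[7]=6
(3, 4): arr[3]=15 > arr[4]=11
(3, 5): arr[3]=15 > arr[5]=1
(3, 7): arr[3]=15 > arr[7]=6
(4, 5): arr[4]=11 > arr[5]=1
(4, 7): arr[4]=11 > arr[7]=6
(6, 7): arr[6]=18 > arr[7]=6

Total inversions: 15

The array has 15 inversion(s): (0,5), (1,2), (1,3), (1,4), (1,5), (1,7), (2,4), (2,5), (2,7), (3,4), (3,5), (3,7), (4,5), (4,7), (6,7). Each pair (i,j) satisfies i < j and arr[i] > arr[j].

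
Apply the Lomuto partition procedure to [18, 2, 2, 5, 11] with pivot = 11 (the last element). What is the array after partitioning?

Lomuto partition with pivot = 11:

Initial array: [18, 2, 2, 5, 11]

arr[0]=18 > 11: no swap
arr[1]=2 <= 11: swap with position 0, array becomes [2, 18, 2, 5, 11]
arr[2]=2 <= 11: swap with position 1, array becomes [2, 2, 18, 5, 11]
arr[3]=5 <= 11: swap with position 2, array becomes [2, 2, 5, 18, 11]

Place pivot at position 3: [2, 2, 5, 11, 18]
Pivot position: 3

After partitioning with pivot 11, the array becomes [2, 2, 5, 11, 18]. The pivot is placed at index 3. All elements to the left of the pivot are <= 11, and all elements to the right are > 11.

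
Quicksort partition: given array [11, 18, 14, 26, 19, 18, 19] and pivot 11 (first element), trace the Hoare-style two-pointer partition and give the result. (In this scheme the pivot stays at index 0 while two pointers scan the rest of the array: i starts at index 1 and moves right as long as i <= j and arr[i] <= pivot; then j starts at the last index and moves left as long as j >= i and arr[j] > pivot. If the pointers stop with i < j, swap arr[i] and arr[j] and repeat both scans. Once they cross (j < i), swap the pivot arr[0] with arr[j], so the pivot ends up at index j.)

Hoare-style two-pointer partition with pivot = 11:

Initial array: [11, 18, 14, 26, 19, 18, 19]

Pointers start at i = 1, j = 6.
i ends at 1, j ends at 0: the pointers have crossed (j < i), so scanning stops.

j = 0, so swapping arr[0] with arr[j] leaves the pivot at position 0: [11, 18, 14, 26, 19, 18, 19]
Pivot position: 0

After partitioning with pivot 11, the array becomes [11, 18, 14, 26, 19, 18, 19]. The pivot is placed at index 0. All elements to the left of the pivot are <= 11, and all elements to the right are > 11.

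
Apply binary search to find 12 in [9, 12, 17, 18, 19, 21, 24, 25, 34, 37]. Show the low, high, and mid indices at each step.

Binary search for 12 in [9, 12, 17, 18, 19, 21, 24, 25, 34, 37]:

lo=0, hi=9, mid=4, arr[mid]=19 -> 19 > 12, search left half
lo=0, hi=3, mid=1, arr[mid]=12 -> Found target at index 1!

Binary search finds 12 at index 1 after 2 comparisons. The search repeatedly halves the search space by comparing with the middle element.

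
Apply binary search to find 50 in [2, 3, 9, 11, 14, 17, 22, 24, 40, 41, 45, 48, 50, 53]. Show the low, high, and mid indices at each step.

Binary search for 50 in [2, 3, 9, 11, 14, 17, 22, 24, 40, 41, 45, 48, 50, 53]:

lo=0, hi=13, mid=6, arr[mid]=22 -> 22 < 50, search right half
lo=7, hi=13, mid=10, arr[mid]=45 -> 45 < 50, search right half
lo=11, hi=13, mid=12, arr[mid]=50 -> Found target at index 12!

Binary search finds 50 at index 12 after 3 comparisons. The search repeatedly halves the search space by comparing with the middle element.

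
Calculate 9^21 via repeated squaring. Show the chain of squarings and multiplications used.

Computing 9^21 by squaring (build up from 9^1; each line after the first costs one multiplication):

9^1 = 9
9^2 = (9^1)^2 = 9^2 = 81
9^4 = (9^2)^2 = 81^2 = 6561
9^5 = 9 * 9^4 = 9 * 6561 = 59049
9^10 = (9^5)^2 = 59049^2 = 3486784401
9^20 = (9^10)^2 = 3486784401^2 = 12157665459056928801
9^21 = 9 * 9^20 = 9 * 12157665459056928801 = 109418989131512359209

Result: 109418989131512359209
Multiplications needed: 6 (6 lines after 9^1)

9^21 = 109418989131512359209. Using exponentiation by squaring, this requires 6 multiplications. The key idea: if the exponent is even, square the half-power; if odd, multiply by the base once.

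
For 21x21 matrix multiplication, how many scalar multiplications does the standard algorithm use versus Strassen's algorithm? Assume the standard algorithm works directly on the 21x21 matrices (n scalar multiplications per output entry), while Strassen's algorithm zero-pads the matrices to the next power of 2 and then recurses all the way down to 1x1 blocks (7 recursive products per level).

Matrix multiplication for 21x21 matrices:

Strassen's algorithm requires power-of-2 dimensions. Pad 21x21 to 32x32 (next power of 2).

Standard algorithm: 21^3 = 9261 multiplications
Strassen's algorithm: 7^(log2(32)) = 7^5 = 16807 multiplications
Difference: 9261 - 16807 = -7546 (Strassen uses MORE here due to padding overhead — for small or just-over-power-of-2 n, padding can outweigh the per-level savings)

Standard: 9261 multiplications (21^3). Strassen: 16807 multiplications (7^5, after padding to 32x32). Strassen reduces 8 recursive multiplications to 7 at each level.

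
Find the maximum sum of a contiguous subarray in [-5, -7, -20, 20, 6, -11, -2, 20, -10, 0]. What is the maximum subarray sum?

Using Kadane's algorithm on [-5, -7, -20, 20, 6, -11, -2, 20, -10, 0]:

Scanning through the array:
Position 1 (value -7): max_ending_here = -7, max_so_far = -5
Position 2 (value -20): max_ending_here = -20, max_so_far = -5
Position 3 (value 20): max_ending_here = 20, max_so_far = 20
Position 4 (value 6): max_ending_here = 26, max_so_far = 26
Position 5 (value -11): max_ending_here = 15, max_so_far = 26
Position 6 (value -2): max_ending_here = 13, max_so_far = 26
Position 7 (value 20): max_ending_here = 33, max_so_far = 33
Position 8 (value -10): max_ending_here = 23, max_so_far = 33
Position 9 (value 0): max_ending_here = 23, max_so_far = 33

Maximum subarray: [20, 6, -11, -2, 20]
Maximum sum: 33

The maximum subarray is [20, 6, -11, -2, 20] with sum 33. This subarray runs from index 3 to index 7.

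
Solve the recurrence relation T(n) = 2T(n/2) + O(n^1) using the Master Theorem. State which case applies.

Master Theorem for T(n) = 2T(n/2) + O(n^1):

a = 2, b = 2, c = 1
log_b(a) = log_2(2) = 1.0000

Case 2: c = 1 = log_2(2) = 1.0000
T(n) = O(n^1 log n) = O(n log n)

For T(n) = 2T(n/2) + O(n^1): log_2(2) = 1.0000. This is Case 2 of the Master Theorem (c = log_b(a), equal work at all levels), giving O(n log n).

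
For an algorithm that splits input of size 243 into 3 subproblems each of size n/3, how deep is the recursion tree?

For divide and conquer with division factor 3:

Problem sizes at each level:
Level 0: 243
Level 1: 81
Level 2: 27
Level 3: 9
Level 4: 3
Level 5: 1

The root is level 0 and the size-1 base case is level 5 (the tree spans levels 0 through 5, i.e. 6 levels counting the root), so the depth is the number of divisions: log_3(243) = 5

The recursion tree depth is log_3(243) = 5. At each level, the problem size is divided by 3, so it takes 5 divisions to reduce to a base case of size 1. The algorithm makes 3 recursive calls at each level.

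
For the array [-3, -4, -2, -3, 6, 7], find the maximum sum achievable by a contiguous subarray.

Using Kadane's algorithm on [-3, -4, -2, -3, 6, 7]:

Scanning through the array:
Position 1 (value -4): max_ending_here = -4, max_so_far = -3
Position 2 (value -2): max_ending_here = -2, max_so_far = -2
Position 3 (value -3): max_ending_here = -3, max_so_far = -2
Position 4 (value 6): max_ending_here = 6, max_so_far = 6
Position 5 (value 7): max_ending_here = 13, max_so_far = 13

Maximum subarray: [6, 7]
Maximum sum: 13

The maximum subarray is [6, 7] with sum 13. This subarray runs from index 4 to index 5.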